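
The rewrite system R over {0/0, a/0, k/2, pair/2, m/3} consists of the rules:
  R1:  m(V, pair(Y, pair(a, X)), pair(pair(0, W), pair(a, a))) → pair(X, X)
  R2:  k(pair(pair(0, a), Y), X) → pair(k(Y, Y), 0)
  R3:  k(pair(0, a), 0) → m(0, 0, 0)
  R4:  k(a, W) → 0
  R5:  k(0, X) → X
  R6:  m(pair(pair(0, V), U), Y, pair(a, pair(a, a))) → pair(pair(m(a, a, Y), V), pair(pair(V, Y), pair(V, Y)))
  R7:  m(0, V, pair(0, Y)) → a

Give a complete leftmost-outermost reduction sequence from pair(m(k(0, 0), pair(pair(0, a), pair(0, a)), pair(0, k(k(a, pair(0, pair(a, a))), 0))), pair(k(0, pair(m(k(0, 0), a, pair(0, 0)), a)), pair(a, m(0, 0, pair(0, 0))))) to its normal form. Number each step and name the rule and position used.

1. pair(m(k(0, 0), pair(pair(0, a), pair(0, a)), pair(0, k(k(a, pair(0, pair(a, a))), 0))), pair(k(0, pair(m(k(0, 0), a, pair(0, 0)), a)), pair(a, m(0, 0, pair(0, 0)))))  →  pair(m(0, pair(pair(0, a), pair(0, a)), pair(0, k(k(a, pair(0, pair(a, a))), 0))), pair(k(0, pair(m(k(0, 0), a, pair(0, 0)), a)), pair(a, m(0, 0, pair(0, 0)))))   [R5 at 1.1]
2. pair(m(0, pair(pair(0, a), pair(0, a)), pair(0, k(k(a, pair(0, pair(a, a))), 0))), pair(k(0, pair(m(k(0, 0), a, pair(0, 0)), a)), pair(a, m(0, 0, pair(0, 0)))))  →  pair(a, pair(k(0, pair(m(k(0, 0), a, pair(0, 0)), a)), pair(a, m(0, 0, pair(0, 0)))))   [R7 at 1]
3. pair(a, pair(k(0, pair(m(k(0, 0), a, pair(0, 0)), a)), pair(a, m(0, 0, pair(0, 0)))))  →  pair(a, pair(pair(m(k(0, 0), a, pair(0, 0)), a), pair(a, m(0, 0, pair(0, 0)))))   [R5 at 2.1]
4. pair(a, pair(pair(m(k(0, 0), a, pair(0, 0)), a), pair(a, m(0, 0, pair(0, 0)))))  →  pair(a, pair(pair(m(0, a, pair(0, 0)), a), pair(a, m(0, 0, pair(0, 0)))))   [R5 at 2.1.1.1]
5. pair(a, pair(pair(m(0, a, pair(0, 0)), a), pair(a, m(0, 0, pair(0, 0)))))  →  pair(a, pair(pair(a, a), pair(a, m(0, 0, pair(0, 0)))))   [R7 at 2.1.1]
6. pair(a, pair(pair(a, a), pair(a, m(0, 0, pair(0, 0)))))  →  pair(a, pair(pair(a, a), pair(a, a)))   [R7 at 2.2.2]

pair(a, pair(pair(a, a), pair(a, a)))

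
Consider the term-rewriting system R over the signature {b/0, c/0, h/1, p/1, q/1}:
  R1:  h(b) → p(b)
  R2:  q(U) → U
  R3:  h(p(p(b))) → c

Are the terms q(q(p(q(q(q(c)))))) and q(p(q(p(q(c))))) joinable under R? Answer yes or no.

Reduce t₁ = q(q(p(q(q(q(c)))))):
1. q(q(p(q(q(q(c))))))  →  q(p(q(q(q(c)))))   [R2 at ε]
2. q(p(q(q(q(c)))))  →  p(q(q(q(c))))   [R2 at ε]
3. p(q(q(q(c))))  →  p(q(q(c)))   [R2 at 1]
4. p(q(q(c)))  →  p(q(c))   [R2 at 1]
5. p(q(c))  →  p(c)   [R2 at 1]

Reduce t₂ = q(p(q(p(q(c))))):
1. q(p(q(p(q(c)))))  →  p(q(p(q(c))))   [R2 at ε]
2. p(q(p(q(c))))  →  p(p(q(c)))   [R2 at 1]
3. p(p(q(c)))  →  p(p(c))   [R2 at 1.1]

no — NF(t₁) = p(c), NF(t₂) = p(p(c))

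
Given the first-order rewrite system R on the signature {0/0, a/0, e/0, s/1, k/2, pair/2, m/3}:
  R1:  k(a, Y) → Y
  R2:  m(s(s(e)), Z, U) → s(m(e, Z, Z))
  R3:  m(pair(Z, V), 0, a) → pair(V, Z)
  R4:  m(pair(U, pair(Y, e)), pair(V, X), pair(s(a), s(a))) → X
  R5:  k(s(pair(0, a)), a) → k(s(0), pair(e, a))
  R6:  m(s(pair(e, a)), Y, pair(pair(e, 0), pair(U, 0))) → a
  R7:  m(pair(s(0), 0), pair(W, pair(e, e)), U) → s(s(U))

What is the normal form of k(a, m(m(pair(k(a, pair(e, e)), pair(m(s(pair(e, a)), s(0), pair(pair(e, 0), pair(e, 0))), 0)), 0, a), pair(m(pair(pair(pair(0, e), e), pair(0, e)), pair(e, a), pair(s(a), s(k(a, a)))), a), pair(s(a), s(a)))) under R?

a

1. k(a, m(m(pair(k(a, pair(e, e)), pair(m(s(pair(e, a)), s(0), pair(pair(e, 0), pair(e, 0))), 0)), 0, a), pair(m(pair(pair(pair(0, e), e), pair(0, e)), pair(e, a), pair(s(a), s(k(a, a)))), a), pair(s(a), s(a))))  →  m(m(pair(k(a, pair(e, e)), pair(m(s(pair(e, a)), s(0), pair(pair(e, 0), pair(e, 0))), 0)), 0, a), pair(m(pair(pair(pair(0, e), e), pair(0, e)), pair(e, a), pair(s(a), s(k(a, a)))), a), pair(s(a), s(a)))   [R1 at ε]
2. m(m(pair(k(a, pair(e, e)), pair(m(s(pair(e, a)), s(0), pair(pair(e, 0), pair(e, 0))), 0)), 0, a), pair(m(pair(pair(pair(0, e), e), pair(0, e)), pair(e, a), pair(s(a), s(k(a, a)))), a), pair(s(a), s(a)))  →  m(pair(pair(m(s(pair(e, a)), s(0), pair(pair(e, 0), pair(e, 0))), 0), k(a, pair(e, e))), pair(m(pair(pair(pair(0, e), e), pair(0, e)), pair(e, a), pair(s(a), s(k(a, a)))), a), pair(s(a), s(a)))   [R3 at 1]
3. m(pair(pair(m(s(pair(e, a)), s(0), pair(pair(e, 0), pair(e, 0))), 0), k(a, pair(e, e))), pair(m(pair(pair(pair(0, e), e), pair(0, e)), pair(e, a), pair(s(a), s(k(a, a)))), a), pair(s(a), s(a)))  →  m(pair(pair(a, 0), k(a, pair(e, e))), pair(m(pair(pair(pair(0, e), e), pair(0, e)), pair(e, a), pair(s(a), s(k(a, a)))), a), pair(s(a), s(a)))   [R6 at 1.1.1]
4. m(pair(pair(a, 0), k(a, pair(e, e))), pair(m(pair(pair(pair(0, e), e), pair(0, e)), pair(e, a), pair(s(a), s(k(a, a)))), a), pair(s(a), s(a)))  →  m(pair(pair(a, 0), pair(e, e)), pair(m(pair(pair(pair(0, e), e), pair(0, e)), pair(e, a), pair(s(a), s(k(a, a)))), a), pair(s(a), s(a)))   [R1 at 1.2]
5. m(pair(pair(a, 0), pair(e, e)), pair(m(pair(pair(pair(0, e), e), pair(0, e)), pair(e, a), pair(s(a), s(k(a, a)))), a), pair(s(a), s(a)))  →  a   [R4 at ε]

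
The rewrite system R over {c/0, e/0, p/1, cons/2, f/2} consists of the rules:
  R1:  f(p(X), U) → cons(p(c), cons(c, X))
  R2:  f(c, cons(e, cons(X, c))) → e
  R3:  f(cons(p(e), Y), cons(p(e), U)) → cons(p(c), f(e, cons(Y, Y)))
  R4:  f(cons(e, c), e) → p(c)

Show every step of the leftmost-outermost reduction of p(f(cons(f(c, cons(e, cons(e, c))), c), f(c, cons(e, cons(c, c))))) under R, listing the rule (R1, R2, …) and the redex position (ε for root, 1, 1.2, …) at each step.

1. p(f(cons(f(c, cons(e, cons(e, c))), c), f(c, cons(e, cons(c, c)))))  →  p(f(cons(e, c), f(c, cons(e, cons(c, c)))))   [R2 at 1.1.1]
2. p(f(cons(e, c), f(c, cons(e, cons(c, c)))))  →  p(f(cons(e, c), e))   [R2 at 1.2]
3. p(f(cons(e, c), e))  →  p(p(c))   [R4 at 1]

p(p(c))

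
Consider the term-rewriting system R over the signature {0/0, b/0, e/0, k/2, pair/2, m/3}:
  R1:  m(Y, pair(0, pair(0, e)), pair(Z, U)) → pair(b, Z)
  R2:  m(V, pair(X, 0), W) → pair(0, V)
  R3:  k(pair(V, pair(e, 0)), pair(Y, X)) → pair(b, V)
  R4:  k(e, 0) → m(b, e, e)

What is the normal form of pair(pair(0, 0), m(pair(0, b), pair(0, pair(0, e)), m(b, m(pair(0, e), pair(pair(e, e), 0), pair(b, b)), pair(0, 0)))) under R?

pair(pair(0, 0), pair(b, b))

1. pair(pair(0, 0), m(pair(0, b), pair(0, pair(0, e)), m(b, m(pair(0, e), pair(pair(e, e), 0), pair(b, b)), pair(0, 0))))  →  pair(pair(0, 0), m(pair(0, b), pair(0, pair(0, e)), m(b, pair(0, pair(0, e)), pair(0, 0))))   [R2 at 2.3.2]
2. pair(pair(0, 0), m(pair(0, b), pair(0, pair(0, e)), m(b, pair(0, pair(0, e)), pair(0, 0))))  →  pair(pair(0, 0), m(pair(0, b), pair(0, pair(0, e)), pair(b, 0)))   [R1 at 2.3]
3. pair(pair(0, 0), m(pair(0, b), pair(0, pair(0, e)), pair(b, 0)))  →  pair(pair(0, 0), pair(b, b))   [R1 at 2]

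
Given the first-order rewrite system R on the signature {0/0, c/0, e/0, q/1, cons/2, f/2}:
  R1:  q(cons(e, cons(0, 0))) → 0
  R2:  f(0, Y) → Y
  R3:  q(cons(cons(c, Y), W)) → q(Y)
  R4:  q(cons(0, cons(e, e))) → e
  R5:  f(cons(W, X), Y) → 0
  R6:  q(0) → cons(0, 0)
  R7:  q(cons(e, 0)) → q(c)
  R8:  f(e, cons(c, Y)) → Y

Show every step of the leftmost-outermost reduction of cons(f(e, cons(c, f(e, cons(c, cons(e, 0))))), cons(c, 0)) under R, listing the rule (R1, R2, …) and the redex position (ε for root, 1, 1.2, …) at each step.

cons(cons(e, 0), cons(c, 0))

1. cons(f(e, cons(c, f(e, cons(c, cons(e, 0))))), cons(c, 0))  →  cons(f(e, cons(c, cons(e, 0))), cons(c, 0))   [R8 at 1]
2. cons(f(e, cons(c, cons(e, 0))), cons(c, 0))  →  cons(cons(e, 0), cons(c, 0))   [R8 at 1]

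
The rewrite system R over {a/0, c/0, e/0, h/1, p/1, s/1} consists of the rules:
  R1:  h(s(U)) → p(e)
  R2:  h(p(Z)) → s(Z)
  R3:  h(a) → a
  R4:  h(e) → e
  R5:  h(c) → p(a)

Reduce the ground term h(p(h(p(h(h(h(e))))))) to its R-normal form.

s(s(e))

1. h(p(h(p(h(h(h(e)))))))  →  s(h(p(h(h(h(e))))))   [R2 at ε]
2. s(h(p(h(h(h(e))))))  →  s(s(h(h(h(e)))))   [R2 at 1]
3. s(s(h(h(h(e)))))  →  s(s(h(h(e))))   [R4 at 1.1.1.1]
4. s(s(h(h(e))))  →  s(s(h(e)))   [R4 at 1.1.1]
5. s(s(h(e)))  →  s(s(e))   [R4 at 1.1]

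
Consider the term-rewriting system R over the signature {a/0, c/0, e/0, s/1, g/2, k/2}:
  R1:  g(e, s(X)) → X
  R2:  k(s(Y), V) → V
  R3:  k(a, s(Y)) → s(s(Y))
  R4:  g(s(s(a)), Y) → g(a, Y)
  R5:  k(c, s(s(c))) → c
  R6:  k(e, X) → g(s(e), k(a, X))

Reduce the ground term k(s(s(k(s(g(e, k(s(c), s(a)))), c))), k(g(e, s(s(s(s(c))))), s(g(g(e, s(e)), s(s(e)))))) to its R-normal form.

1. k(s(s(k(s(g(e, k(s(c), s(a)))), c))), k(g(e, s(s(s(s(c))))), s(g(g(e, s(e)), s(s(e))))))  →  k(g(e, s(s(s(s(c))))), s(g(g(e, s(e)), s(s(e)))))   [R2 at ε]
2. k(g(e, s(s(s(s(c))))), s(g(g(e, s(e)), s(s(e)))))  →  k(s(s(s(c))), s(g(g(e, s(e)), s(s(e)))))   [R1 at 1]
3. k(s(s(s(c))), s(g(g(e, s(e)), s(s(e)))))  →  s(g(g(e, s(e)), s(s(e))))   [R2 at ε]
4. s(g(g(e, s(e)), s(s(e))))  →  s(g(e, s(s(e))))   [R1 at 1.1]
5. s(g(e, s(s(e))))  →  s(s(e))   [R1 at 1]

s(s(e))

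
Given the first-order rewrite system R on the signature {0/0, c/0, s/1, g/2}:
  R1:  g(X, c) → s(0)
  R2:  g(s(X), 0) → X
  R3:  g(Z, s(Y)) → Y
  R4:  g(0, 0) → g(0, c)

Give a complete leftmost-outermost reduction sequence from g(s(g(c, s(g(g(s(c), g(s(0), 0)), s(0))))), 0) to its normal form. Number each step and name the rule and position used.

1. g(s(g(c, s(g(g(s(c), g(s(0), 0)), s(0))))), 0)  →  g(c, s(g(g(s(c), g(s(0), 0)), s(0))))   [R2 at ε]
2. g(c, s(g(g(s(c), g(s(0), 0)), s(0))))  →  g(g(s(c), g(s(0), 0)), s(0))   [R3 at ε]
3. g(g(s(c), g(s(0), 0)), s(0))  →  0   [R3 at ε]

0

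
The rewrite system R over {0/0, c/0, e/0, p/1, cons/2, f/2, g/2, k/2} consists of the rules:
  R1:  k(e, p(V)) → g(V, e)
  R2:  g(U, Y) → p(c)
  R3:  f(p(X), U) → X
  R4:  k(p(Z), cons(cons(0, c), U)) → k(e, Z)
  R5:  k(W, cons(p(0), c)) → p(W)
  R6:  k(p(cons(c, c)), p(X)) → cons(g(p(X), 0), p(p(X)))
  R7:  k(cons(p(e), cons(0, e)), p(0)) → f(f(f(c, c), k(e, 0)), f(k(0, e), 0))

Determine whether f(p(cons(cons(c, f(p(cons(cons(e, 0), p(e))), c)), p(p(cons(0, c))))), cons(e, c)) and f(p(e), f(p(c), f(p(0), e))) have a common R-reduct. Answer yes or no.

Reduce t₁ = f(p(cons(cons(c, f(p(cons(cons(e, 0), p(e))), c)), p(p(cons(0, c))))), cons(e, c)):
1. f(p(cons(cons(c, f(p(cons(cons(e, 0), p(e))), c)), p(p(cons(0, c))))), cons(e, c))  →  cons(cons(c, f(p(cons(cons(e, 0), p(e))), c)), p(p(cons(0, c))))   [R3 at ε]
2. cons(cons(c, f(p(cons(cons(e, 0), p(e))), c)), p(p(cons(0, c))))  →  cons(cons(c, cons(cons(e, 0), p(e))), p(p(cons(0, c))))   [R3 at 1.2]

Reduce t₂ = f(p(e), f(p(c), f(p(0), e))):
1. f(p(e), f(p(c), f(p(0), e)))  →  e   [R3 at ε]

no — NF(t₁) = cons(cons(c, cons(cons(e, 0), p(e))), p(p(cons(0, c)))), NF(t₂) = e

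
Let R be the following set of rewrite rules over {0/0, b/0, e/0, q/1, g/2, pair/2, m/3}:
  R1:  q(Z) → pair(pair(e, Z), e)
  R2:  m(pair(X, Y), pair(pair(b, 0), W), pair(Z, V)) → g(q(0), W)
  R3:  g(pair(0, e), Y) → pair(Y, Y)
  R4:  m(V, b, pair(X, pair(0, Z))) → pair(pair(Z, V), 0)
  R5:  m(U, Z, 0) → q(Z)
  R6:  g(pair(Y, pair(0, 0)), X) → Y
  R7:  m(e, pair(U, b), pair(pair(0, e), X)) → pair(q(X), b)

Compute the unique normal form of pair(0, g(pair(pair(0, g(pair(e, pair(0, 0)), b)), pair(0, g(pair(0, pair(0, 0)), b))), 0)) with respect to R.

pair(0, pair(0, e))

1. pair(0, g(pair(pair(0, g(pair(e, pair(0, 0)), b)), pair(0, g(pair(0, pair(0, 0)), b))), 0))  →  pair(0, g(pair(pair(0, e), pair(0, g(pair(0, pair(0, 0)), b))), 0))   [R6 at 2.1.1.2]
2. pair(0, g(pair(pair(0, e), pair(0, g(pair(0, pair(0, 0)), b))), 0))  →  pair(0, g(pair(pair(0, e), pair(0, 0)), 0))   [R6 at 2.1.2.2]
3. pair(0, g(pair(pair(0, e), pair(0, 0)), 0))  →  pair(0, pair(0, e))   [R6 at 2]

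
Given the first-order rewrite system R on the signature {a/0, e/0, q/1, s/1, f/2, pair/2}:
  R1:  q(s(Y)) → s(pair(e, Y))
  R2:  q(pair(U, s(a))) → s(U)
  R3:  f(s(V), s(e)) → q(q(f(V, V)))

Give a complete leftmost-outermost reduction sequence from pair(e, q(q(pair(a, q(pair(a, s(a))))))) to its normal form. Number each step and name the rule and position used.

1. pair(e, q(q(pair(a, q(pair(a, s(a)))))))  →  pair(e, q(q(pair(a, s(a)))))   [R2 at 2.1.1.2]
2. pair(e, q(q(pair(a, s(a)))))  →  pair(e, q(s(a)))   [R2 at 2.1]
3. pair(e, q(s(a)))  →  pair(e, s(pair(e, a)))   [R1 at 2]

pair(e, s(pair(e, a)))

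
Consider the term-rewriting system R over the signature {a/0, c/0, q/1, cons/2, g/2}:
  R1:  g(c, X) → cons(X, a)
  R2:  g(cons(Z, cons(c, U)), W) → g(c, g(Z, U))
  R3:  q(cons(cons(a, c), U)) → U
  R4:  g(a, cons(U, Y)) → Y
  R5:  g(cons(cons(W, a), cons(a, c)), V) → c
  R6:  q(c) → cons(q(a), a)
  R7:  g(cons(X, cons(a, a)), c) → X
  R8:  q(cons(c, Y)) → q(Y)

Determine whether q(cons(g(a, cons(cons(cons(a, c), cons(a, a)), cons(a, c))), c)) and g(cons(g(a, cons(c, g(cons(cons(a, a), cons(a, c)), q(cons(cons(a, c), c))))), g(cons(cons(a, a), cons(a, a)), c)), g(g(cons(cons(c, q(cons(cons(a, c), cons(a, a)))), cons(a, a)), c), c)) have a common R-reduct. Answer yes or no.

yes — NF(t₁) = c, NF(t₂) = c

Reduce t₁ = q(cons(g(a, cons(cons(cons(a, c), cons(a, a)), cons(a, c))), c)):
1. q(cons(g(a, cons(cons(cons(a, c), cons(a, a)), cons(a, c))), c))  →  q(cons(cons(a, c), c))   [R4 at 1.1]
2. q(cons(cons(a, c), c))  →  c   [R3 at ε]

Reduce t₂ = g(cons(g(a, cons(c, g(cons(cons(a, a), cons(a, c)), q(cons(cons(a, c), c))))), g(cons(cons(a, a), cons(a, a)), c)), g(g(cons(cons(c, q(cons(cons(a, c), cons(a, a)))), cons(a, a)), c), c)):
1. g(cons(g(a, cons(c, g(cons(cons(a, a), cons(a, c)), q(cons(cons(a, c), c))))), g(cons(cons(a, a), cons(a, a)), c)), g(g(cons(cons(c, q(cons(cons(a, c), cons(a, a)))), cons(a, a)), c), c))  →  g(cons(g(cons(cons(a, a), cons(a, c)), q(cons(cons(a, c), c))), g(cons(cons(a, a), cons(a, a)), c)), g(g(cons(cons(c, q(cons(cons(a, c), cons(a, a)))), cons(a, a)), c), c))   [R4 at 1.1]
2. g(cons(g(cons(cons(a, a), cons(a, c)), q(cons(cons(a, c), c))), g(cons(cons(a, a), cons(a, a)), c)), g(g(cons(cons(c, q(cons(cons(a, c), cons(a, a)))), cons(a, a)), c), c))  →  g(cons(c, g(cons(cons(a, a), cons(a, a)), c)), g(g(cons(cons(c, q(cons(cons(a, c), cons(a, a)))), cons(a, a)), c), c))   [R5 at 1.1]
3. g(cons(c, g(cons(cons(a, a), cons(a, a)), c)), g(g(cons(cons(c, q(cons(cons(a, c), cons(a, a)))), cons(a, a)), c), c))  →  g(cons(c, cons(a, a)), g(g(cons(cons(c, q(cons(cons(a, c), cons(a, a)))), cons(a, a)), c), c))   [R7 at 1.2]
4. g(cons(c, cons(a, a)), g(g(cons(cons(c, q(cons(cons(a, c), cons(a, a)))), cons(a, a)), c), c))  →  g(cons(c, cons(a, a)), g(cons(c, q(cons(cons(a, c), cons(a, a)))), c))   [R7 at 2.1]
5. g(cons(c, cons(a, a)), g(cons(c, q(cons(cons(a, c), cons(a, a)))), c))  →  g(cons(c, cons(a, a)), g(cons(c, cons(a, a)), c))   [R3 at 2.1.2]
6. g(cons(c, cons(a, a)), g(cons(c, cons(a, a)), c))  →  g(cons(c, cons(a, a)), c)   [R7 at 2]
7. g(cons(c, cons(a, a)), c)  →  c   [R7 at ε]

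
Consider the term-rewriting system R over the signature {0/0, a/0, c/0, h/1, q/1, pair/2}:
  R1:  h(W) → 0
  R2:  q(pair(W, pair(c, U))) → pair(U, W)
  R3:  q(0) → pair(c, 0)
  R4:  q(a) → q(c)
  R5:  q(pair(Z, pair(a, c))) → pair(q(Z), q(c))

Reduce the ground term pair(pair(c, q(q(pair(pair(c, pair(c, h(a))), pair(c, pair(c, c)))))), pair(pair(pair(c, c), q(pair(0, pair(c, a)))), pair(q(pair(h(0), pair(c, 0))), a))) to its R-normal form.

1. pair(pair(c, q(q(pair(pair(c, pair(c, h(a))), pair(c, pair(c, c)))))), pair(pair(pair(c, c), q(pair(0, pair(c, a)))), pair(q(pair(h(0), pair(c, 0))), a)))  →  pair(pair(c, q(pair(pair(c, c), pair(c, pair(c, h(a)))))), pair(pair(pair(c, c), q(pair(0, pair(c, a)))), pair(q(pair(h(0), pair(c, 0))), a)))   [R2 at 1.2.1]
2. pair(pair(c, q(pair(pair(c, c), pair(c, pair(c, h(a)))))), pair(pair(pair(c, c), q(pair(0, pair(c, a)))), pair(q(pair(h(0), pair(c, 0))), a)))  →  pair(pair(c, pair(pair(c, h(a)), pair(c, c))), pair(pair(pair(c, c), q(pair(0, pair(c, a)))), pair(q(pair(h(0), pair(c, 0))), a)))   [R2 at 1.2]
3. pair(pair(c, pair(pair(c, h(a)), pair(c, c))), pair(pair(pair(c, c), q(pair(0, pair(c, a)))), pair(q(pair(h(0), pair(c, 0))), a)))  →  pair(pair(c, pair(pair(c, 0), pair(c, c))), pair(pair(pair(c, c), q(pair(0, pair(c, a)))), pair(q(pair(h(0), pair(c, 0))), a)))   [R1 at 1.2.1.2]
4. pair(pair(c, pair(pair(c, 0), pair(c, c))), pair(pair(pair(c, c), q(pair(0, pair(c, a)))), pair(q(pair(h(0), pair(c, 0))), a)))  →  pair(pair(c, pair(pair(c, 0), pair(c, c))), pair(pair(pair(c, c), pair(a, 0)), pair(q(pair(h(0), pair(c, 0))), a)))   [R2 at 2.1.2]
5. pair(pair(c, pair(pair(c, 0), pair(c, c))), pair(pair(pair(c, c), pair(a, 0)), pair(q(pair(h(0), pair(c, 0))), a)))  →  pair(pair(c, pair(pair(c, 0), pair(c, c))), pair(pair(pair(c, c), pair(a, 0)), pair(pair(0, h(0)), a)))   [R2 at 2.2.1]
6. pair(pair(c, pair(pair(c, 0), pair(c, c))), pair(pair(pair(c, c), pair(a, 0)), pair(pair(0, h(0)), a)))  →  pair(pair(c, pair(pair(c, 0), pair(c, c))), pair(pair(pair(c, c), pair(a, 0)), pair(pair(0, 0), a)))   [R1 at 2.2.1.2]

pair(pair(c, pair(pair(c, 0), pair(c, c))), pair(pair(pair(c, c), pair(a, 0)), pair(pair(0, 0), a)))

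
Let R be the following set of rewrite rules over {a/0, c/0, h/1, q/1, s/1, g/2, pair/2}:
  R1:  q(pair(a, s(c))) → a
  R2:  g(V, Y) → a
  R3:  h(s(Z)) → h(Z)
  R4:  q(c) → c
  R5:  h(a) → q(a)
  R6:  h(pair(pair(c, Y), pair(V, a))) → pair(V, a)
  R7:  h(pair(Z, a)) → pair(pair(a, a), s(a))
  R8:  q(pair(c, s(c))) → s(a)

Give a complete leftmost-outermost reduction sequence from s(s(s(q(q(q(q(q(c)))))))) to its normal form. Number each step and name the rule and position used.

s(s(s(c)))

1. s(s(s(q(q(q(q(q(c))))))))  →  s(s(s(q(q(q(q(c)))))))   [R4 at 1.1.1.1.1.1.1]
2. s(s(s(q(q(q(q(c)))))))  →  s(s(s(q(q(q(c))))))   [R4 at 1.1.1.1.1.1]
3. s(s(s(q(q(q(c))))))  →  s(s(s(q(q(c)))))   [R4 at 1.1.1.1.1]
4. s(s(s(q(q(c)))))  →  s(s(s(q(c))))   [R4 at 1.1.1.1]
5. s(s(s(q(c))))  →  s(s(s(c)))   [R4 at 1.1.1]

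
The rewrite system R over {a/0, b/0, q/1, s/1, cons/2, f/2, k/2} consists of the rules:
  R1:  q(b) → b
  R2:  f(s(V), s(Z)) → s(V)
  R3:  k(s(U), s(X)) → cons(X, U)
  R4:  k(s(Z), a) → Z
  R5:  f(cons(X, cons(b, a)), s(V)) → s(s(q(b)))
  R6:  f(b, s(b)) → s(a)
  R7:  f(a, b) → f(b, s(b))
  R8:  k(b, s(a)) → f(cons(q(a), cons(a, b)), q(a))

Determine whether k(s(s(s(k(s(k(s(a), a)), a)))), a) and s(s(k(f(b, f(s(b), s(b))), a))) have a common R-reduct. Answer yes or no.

yes — NF(t₁) = s(s(a)), NF(t₂) = s(s(a))

Reduce t₁ = k(s(s(s(k(s(k(s(a), a)), a)))), a):
1. k(s(s(s(k(s(k(s(a), a)), a)))), a)  →  s(s(k(s(k(s(a), a)), a)))   [R4 at ε]
2. s(s(k(s(k(s(a), a)), a)))  →  s(s(k(s(a), a)))   [R4 at 1.1]
3. s(s(k(s(a), a)))  →  s(s(a))   [R4 at 1.1]

Reduce t₂ = s(s(k(f(b, f(s(b), s(b))), a))):
1. s(s(k(f(b, f(s(b), s(b))), a)))  →  s(s(k(f(b, s(b)), a)))   [R2 at 1.1.1.2]
2. s(s(k(f(b, s(b)), a)))  →  s(s(k(s(a), a)))   [R6 at 1.1.1]
3. s(s(k(s(a), a)))  →  s(s(a))   [R4 at 1.1]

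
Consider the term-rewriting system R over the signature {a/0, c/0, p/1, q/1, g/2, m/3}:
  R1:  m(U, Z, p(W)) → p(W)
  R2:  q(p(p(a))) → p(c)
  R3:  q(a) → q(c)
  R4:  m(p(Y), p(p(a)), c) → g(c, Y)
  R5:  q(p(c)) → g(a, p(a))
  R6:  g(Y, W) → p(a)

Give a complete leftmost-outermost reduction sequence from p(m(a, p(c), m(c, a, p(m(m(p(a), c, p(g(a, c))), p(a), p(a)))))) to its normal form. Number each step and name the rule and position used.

p(p(p(a)))

1. p(m(a, p(c), m(c, a, p(m(m(p(a), c, p(g(a, c))), p(a), p(a))))))  →  p(m(a, p(c), p(m(m(p(a), c, p(g(a, c))), p(a), p(a)))))   [R1 at 1.3]
2. p(m(a, p(c), p(m(m(p(a), c, p(g(a, c))), p(a), p(a)))))  →  p(p(m(m(p(a), c, p(g(a, c))), p(a), p(a))))   [R1 at 1]
3. p(p(m(m(p(a), c, p(g(a, c))), p(a), p(a))))  →  p(p(p(a)))   [R1 at 1.1]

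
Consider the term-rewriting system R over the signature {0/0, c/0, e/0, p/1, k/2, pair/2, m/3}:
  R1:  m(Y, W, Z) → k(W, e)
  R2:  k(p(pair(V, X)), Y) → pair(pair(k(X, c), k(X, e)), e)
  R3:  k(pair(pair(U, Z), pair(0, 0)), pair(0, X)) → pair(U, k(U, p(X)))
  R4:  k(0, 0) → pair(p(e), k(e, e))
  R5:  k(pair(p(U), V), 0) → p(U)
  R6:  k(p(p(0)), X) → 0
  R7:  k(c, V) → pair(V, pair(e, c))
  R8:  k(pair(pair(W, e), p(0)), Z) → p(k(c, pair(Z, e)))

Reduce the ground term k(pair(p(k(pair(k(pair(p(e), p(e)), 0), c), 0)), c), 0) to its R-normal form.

p(p(e))

1. k(pair(p(k(pair(k(pair(p(e), p(e)), 0), c), 0)), c), 0)  →  p(k(pair(k(pair(p(e), p(e)), 0), c), 0))   [R5 at ε]
2. p(k(pair(k(pair(p(e), p(e)), 0), c), 0))  →  p(k(pair(p(e), c), 0))   [R5 at 1.1.1]
3. p(k(pair(p(e), c), 0))  →  p(p(e))   [R5 at 1]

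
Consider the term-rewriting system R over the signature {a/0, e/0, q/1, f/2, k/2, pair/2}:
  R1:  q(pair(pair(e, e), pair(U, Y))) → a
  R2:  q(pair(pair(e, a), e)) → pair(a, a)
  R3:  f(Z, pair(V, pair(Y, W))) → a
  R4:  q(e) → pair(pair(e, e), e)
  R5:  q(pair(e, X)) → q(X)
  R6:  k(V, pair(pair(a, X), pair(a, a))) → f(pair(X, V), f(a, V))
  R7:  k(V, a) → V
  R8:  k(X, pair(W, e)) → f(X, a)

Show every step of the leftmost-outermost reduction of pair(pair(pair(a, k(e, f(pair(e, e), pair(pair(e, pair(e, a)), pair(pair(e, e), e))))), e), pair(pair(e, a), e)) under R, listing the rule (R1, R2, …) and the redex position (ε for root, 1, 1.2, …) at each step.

1. pair(pair(pair(a, k(e, f(pair(e, e), pair(pair(e, pair(e, a)), pair(pair(e, e), e))))), e), pair(pair(e, a), e))  →  pair(pair(pair(a, k(e, a)), e), pair(pair(e, a), e))   [R3 at 1.1.2.2]
2. pair(pair(pair(a, k(e, a)), e), pair(pair(e, a), e))  →  pair(pair(pair(a, e), e), pair(pair(e, a), e))   [R7 at 1.1.2]

pair(pair(pair(a, e), e), pair(pair(e, a), e))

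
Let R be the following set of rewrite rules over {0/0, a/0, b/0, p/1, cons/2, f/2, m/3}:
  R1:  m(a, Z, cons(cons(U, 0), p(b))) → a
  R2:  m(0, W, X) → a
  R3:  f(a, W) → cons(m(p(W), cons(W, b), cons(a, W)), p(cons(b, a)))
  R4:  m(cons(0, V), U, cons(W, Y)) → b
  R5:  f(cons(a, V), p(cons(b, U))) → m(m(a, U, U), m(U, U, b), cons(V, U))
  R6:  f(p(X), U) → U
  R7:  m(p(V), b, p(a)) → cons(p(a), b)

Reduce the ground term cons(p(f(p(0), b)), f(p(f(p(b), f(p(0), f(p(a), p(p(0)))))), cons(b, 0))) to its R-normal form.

1. cons(p(f(p(0), b)), f(p(f(p(b), f(p(0), f(p(a), p(p(0)))))), cons(b, 0)))  →  cons(p(b), f(p(f(p(b), f(p(0), f(p(a), p(p(0)))))), cons(b, 0)))   [R6 at 1.1]
2. cons(p(b), f(p(f(p(b), f(p(0), f(p(a), p(p(0)))))), cons(b, 0)))  →  cons(p(b), cons(b, 0))   [R6 at 2]

cons(p(b), cons(b, 0))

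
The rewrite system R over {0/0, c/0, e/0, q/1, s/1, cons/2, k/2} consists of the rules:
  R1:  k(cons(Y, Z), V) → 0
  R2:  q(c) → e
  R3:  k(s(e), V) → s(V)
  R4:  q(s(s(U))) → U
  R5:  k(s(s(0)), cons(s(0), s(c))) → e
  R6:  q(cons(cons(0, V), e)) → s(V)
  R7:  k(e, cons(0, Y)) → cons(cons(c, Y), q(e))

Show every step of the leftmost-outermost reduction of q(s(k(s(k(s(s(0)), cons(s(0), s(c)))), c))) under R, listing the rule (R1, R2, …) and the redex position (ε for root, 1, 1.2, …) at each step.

1. q(s(k(s(k(s(s(0)), cons(s(0), s(c)))), c)))  →  q(s(k(s(e), c)))   [R5 at 1.1.1.1]
2. q(s(k(s(e), c)))  →  q(s(s(c)))   [R3 at 1.1]
3. q(s(s(c)))  →  c   [R4 at ε]

c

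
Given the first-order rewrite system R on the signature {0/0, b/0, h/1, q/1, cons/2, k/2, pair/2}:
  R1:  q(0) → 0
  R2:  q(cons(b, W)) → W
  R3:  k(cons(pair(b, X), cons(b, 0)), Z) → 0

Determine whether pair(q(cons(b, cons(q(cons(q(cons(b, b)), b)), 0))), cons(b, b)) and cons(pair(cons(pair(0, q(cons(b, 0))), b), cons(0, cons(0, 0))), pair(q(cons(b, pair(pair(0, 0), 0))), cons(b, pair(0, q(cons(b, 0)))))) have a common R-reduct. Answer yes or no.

no — NF(t₁) = pair(cons(b, 0), cons(b, b)), NF(t₂) = cons(pair(cons(pair(0, 0), b), cons(0, cons(0, 0))), pair(pair(pair(0, 0), 0), cons(b, pair(0, 0))))

Reduce t₁ = pair(q(cons(b, cons(q(cons(q(cons(b, b)), b)), 0))), cons(b, b)):
1. pair(q(cons(b, cons(q(cons(q(cons(b, b)), b)), 0))), cons(b, b))  →  pair(cons(q(cons(q(cons(b, b)), b)), 0), cons(b, b))   [R2 at 1]
2. pair(cons(q(cons(q(cons(b, b)), b)), 0), cons(b, b))  →  pair(cons(q(cons(b, b)), 0), cons(b, b))   [R2 at 1.1.1.1]
3. pair(cons(q(cons(b, b)), 0), cons(b, b))  →  pair(cons(b, 0), cons(b, b))   [R2 at 1.1]

Reduce t₂ = cons(pair(cons(pair(0, q(cons(b, 0))), b), cons(0, cons(0, 0))), pair(q(cons(b, pair(pair(0, 0), 0))), cons(b, pair(0, q(cons(b, 0)))))):
1. cons(pair(cons(pair(0, q(cons(b, 0))), b), cons(0, cons(0, 0))), pair(q(cons(b, pair(pair(0, 0), 0))), cons(b, pair(0, q(cons(b, 0))))))  →  cons(pair(cons(pair(0, 0), b), cons(0, cons(0, 0))), pair(q(cons(b, pair(pair(0, 0), 0))), cons(b, pair(0, q(cons(b, 0))))))   [R2 at 1.1.1.2]
2. cons(pair(cons(pair(0, 0), b), cons(0, cons(0, 0))), pair(q(cons(b, pair(pair(0, 0), 0))), cons(b, pair(0, q(cons(b, 0))))))  →  cons(pair(cons(pair(0, 0), b), cons(0, cons(0, 0))), pair(pair(pair(0, 0), 0), cons(b, pair(0, q(cons(b, 0))))))   [R2 at 2.1]
3. cons(pair(cons(pair(0, 0), b), cons(0, cons(0, 0))), pair(pair(pair(0, 0), 0), cons(b, pair(0, q(cons(b, 0))))))  →  cons(pair(cons(pair(0, 0), b), cons(0, cons(0, 0))), pair(pair(pair(0, 0), 0), cons(b, pair(0, 0))))   [R2 at 2.2.2.2]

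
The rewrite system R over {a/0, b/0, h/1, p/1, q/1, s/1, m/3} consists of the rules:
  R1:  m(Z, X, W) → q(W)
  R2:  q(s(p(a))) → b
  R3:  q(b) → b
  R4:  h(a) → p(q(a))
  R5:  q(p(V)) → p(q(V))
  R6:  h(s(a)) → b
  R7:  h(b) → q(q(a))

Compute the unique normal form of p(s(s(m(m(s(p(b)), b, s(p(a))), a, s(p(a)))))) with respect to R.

1. p(s(s(m(m(s(p(b)), b, s(p(a))), a, s(p(a))))))  →  p(s(s(q(s(p(a))))))   [R1 at 1.1.1]
2. p(s(s(q(s(p(a))))))  →  p(s(s(b)))   [R2 at 1.1.1]

p(s(s(b)))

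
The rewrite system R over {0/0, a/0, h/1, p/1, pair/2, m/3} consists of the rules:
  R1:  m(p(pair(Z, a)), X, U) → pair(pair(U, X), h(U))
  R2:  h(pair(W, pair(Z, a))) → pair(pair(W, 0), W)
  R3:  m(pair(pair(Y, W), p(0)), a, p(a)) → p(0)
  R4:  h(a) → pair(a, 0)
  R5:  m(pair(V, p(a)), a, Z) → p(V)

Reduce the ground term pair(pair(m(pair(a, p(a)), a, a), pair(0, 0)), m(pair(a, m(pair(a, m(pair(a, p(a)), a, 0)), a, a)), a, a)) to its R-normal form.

pair(pair(p(a), pair(0, 0)), p(a))

1. pair(pair(m(pair(a, p(a)), a, a), pair(0, 0)), m(pair(a, m(pair(a, m(pair(a, p(a)), a, 0)), a, a)), a, a))  →  pair(pair(p(a), pair(0, 0)), m(pair(a, m(pair(a, m(pair(a, p(a)), a, 0)), a, a)), a, a))   [R5 at 1.1]
2. pair(pair(p(a), pair(0, 0)), m(pair(a, m(pair(a, m(pair(a, p(a)), a, 0)), a, a)), a, a))  →  pair(pair(p(a), pair(0, 0)), m(pair(a, m(pair(a, p(a)), a, a)), a, a))   [R5 at 2.1.2.1.2]
3. pair(pair(p(a), pair(0, 0)), m(pair(a, m(pair(a, p(a)), a, a)), a, a))  →  pair(pair(p(a), pair(0, 0)), m(pair(a, p(a)), a, a))   [R5 at 2.1.2]
4. pair(pair(p(a), pair(0, 0)), m(pair(a, p(a)), a, a))  →  pair(pair(p(a), pair(0, 0)), p(a))   [R5 at 2]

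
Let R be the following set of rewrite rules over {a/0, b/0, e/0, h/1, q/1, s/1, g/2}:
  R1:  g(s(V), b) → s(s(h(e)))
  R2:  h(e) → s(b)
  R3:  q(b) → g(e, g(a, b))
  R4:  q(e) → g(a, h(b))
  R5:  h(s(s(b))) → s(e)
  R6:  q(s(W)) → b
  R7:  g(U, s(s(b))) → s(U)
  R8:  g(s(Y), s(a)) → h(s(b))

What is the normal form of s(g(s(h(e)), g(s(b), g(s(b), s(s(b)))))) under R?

s(s(s(s(b))))

1. s(g(s(h(e)), g(s(b), g(s(b), s(s(b))))))  →  s(g(s(s(b)), g(s(b), g(s(b), s(s(b))))))   [R2 at 1.1.1]
2. s(g(s(s(b)), g(s(b), g(s(b), s(s(b))))))  →  s(g(s(s(b)), g(s(b), s(s(b)))))   [R7 at 1.2.2]
3. s(g(s(s(b)), g(s(b), s(s(b)))))  →  s(g(s(s(b)), s(s(b))))   [R7 at 1.2]
4. s(g(s(s(b)), s(s(b))))  →  s(s(s(s(b))))   [R7 at 1]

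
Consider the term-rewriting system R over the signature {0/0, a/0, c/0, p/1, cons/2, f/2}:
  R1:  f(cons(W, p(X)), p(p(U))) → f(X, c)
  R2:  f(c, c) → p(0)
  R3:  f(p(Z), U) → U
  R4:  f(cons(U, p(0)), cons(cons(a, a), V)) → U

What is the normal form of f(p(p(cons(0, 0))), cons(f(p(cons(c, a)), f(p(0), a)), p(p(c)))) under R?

1. f(p(p(cons(0, 0))), cons(f(p(cons(c, a)), f(p(0), a)), p(p(c))))  →  cons(f(p(cons(c, a)), f(p(0), a)), p(p(c)))   [R3 at ε]
2. cons(f(p(cons(c, a)), f(p(0), a)), p(p(c)))  →  cons(f(p(0), a), p(p(c)))   [R3 at 1]
3. cons(f(p(0), a), p(p(c)))  →  cons(a, p(p(c)))   [R3 at 1]

cons(a, p(p(c)))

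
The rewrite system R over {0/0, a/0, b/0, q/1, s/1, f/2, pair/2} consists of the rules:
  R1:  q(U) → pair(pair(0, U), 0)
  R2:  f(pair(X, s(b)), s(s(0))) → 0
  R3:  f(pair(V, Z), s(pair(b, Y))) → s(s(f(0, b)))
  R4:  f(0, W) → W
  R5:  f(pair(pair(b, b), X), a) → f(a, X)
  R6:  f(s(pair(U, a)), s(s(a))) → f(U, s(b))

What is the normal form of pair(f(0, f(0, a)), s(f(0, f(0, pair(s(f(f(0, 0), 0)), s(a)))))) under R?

1. pair(f(0, f(0, a)), s(f(0, f(0, pair(s(f(f(0, 0), 0)), s(a))))))  →  pair(f(0, a), s(f(0, f(0, pair(s(f(f(0, 0), 0)), s(a))))))   [R4 at 1]
2. pair(f(0, a), s(f(0, f(0, pair(s(f(f(0, 0), 0)), s(a))))))  →  pair(a, s(f(0, f(0, pair(s(f(f(0, 0), 0)), s(a))))))   [R4 at 1]
3. pair(a, s(f(0, f(0, pair(s(f(f(0, 0), 0)), s(a))))))  →  pair(a, s(f(0, pair(s(f(f(0, 0), 0)), s(a)))))   [R4 at 2.1]
4. pair(a, s(f(0, pair(s(f(f(0, 0), 0)), s(a)))))  →  pair(a, s(pair(s(f(f(0, 0), 0)), s(a))))   [R4 at 2.1]
5. pair(a, s(pair(s(f(f(0, 0), 0)), s(a))))  →  pair(a, s(pair(s(f(0, 0)), s(a))))   [R4 at 2.1.1.1.1]
6. pair(a, s(pair(s(f(0, 0)), s(a))))  →  pair(a, s(pair(s(0), s(a))))   [R4 at 2.1.1.1]

pair(a, s(pair(s(0), s(a))))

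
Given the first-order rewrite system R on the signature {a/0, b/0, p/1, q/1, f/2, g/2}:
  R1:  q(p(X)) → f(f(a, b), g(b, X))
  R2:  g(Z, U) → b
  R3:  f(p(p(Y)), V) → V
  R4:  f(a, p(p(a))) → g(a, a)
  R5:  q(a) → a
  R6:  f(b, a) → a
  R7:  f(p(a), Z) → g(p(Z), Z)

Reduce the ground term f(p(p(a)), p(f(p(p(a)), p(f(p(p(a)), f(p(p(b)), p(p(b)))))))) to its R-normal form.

p(p(p(p(b))))

1. f(p(p(a)), p(f(p(p(a)), p(f(p(p(a)), f(p(p(b)), p(p(b))))))))  →  p(f(p(p(a)), p(f(p(p(a)), f(p(p(b)), p(p(b)))))))   [R3 at ε]
2. p(f(p(p(a)), p(f(p(p(a)), f(p(p(b)), p(p(b)))))))  →  p(p(f(p(p(a)), f(p(p(b)), p(p(b))))))   [R3 at 1]
3. p(p(f(p(p(a)), f(p(p(b)), p(p(b))))))  →  p(p(f(p(p(b)), p(p(b)))))   [R3 at 1.1]
4. p(p(f(p(p(b)), p(p(b)))))  →  p(p(p(p(b))))   [R3 at 1.1]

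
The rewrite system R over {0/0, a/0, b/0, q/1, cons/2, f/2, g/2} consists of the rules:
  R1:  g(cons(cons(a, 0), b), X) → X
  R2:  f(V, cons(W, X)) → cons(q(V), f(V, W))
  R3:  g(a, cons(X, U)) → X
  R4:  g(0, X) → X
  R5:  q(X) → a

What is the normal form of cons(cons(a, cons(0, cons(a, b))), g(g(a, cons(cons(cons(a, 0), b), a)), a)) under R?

cons(cons(a, cons(0, cons(a, b))), a)

1. cons(cons(a, cons(0, cons(a, b))), g(g(a, cons(cons(cons(a, 0), b), a)), a))  →  cons(cons(a, cons(0, cons(a, b))), g(cons(cons(a, 0), b), a))   [R3 at 2.1]
2. cons(cons(a, cons(0, cons(a, b))), g(cons(cons(a, 0), b), a))  →  cons(cons(a, cons(0, cons(a, b))), a)   [R1 at 2]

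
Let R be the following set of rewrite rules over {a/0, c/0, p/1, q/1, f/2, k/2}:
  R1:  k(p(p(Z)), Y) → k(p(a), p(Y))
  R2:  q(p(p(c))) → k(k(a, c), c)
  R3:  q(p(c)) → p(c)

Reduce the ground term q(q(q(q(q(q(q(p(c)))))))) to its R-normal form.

1. q(q(q(q(q(q(q(p(c))))))))  →  q(q(q(q(q(q(p(c)))))))   [R3 at 1.1.1.1.1.1]
2. q(q(q(q(q(q(p(c)))))))  →  q(q(q(q(q(p(c))))))   [R3 at 1.1.1.1.1]
3. q(q(q(q(q(p(c))))))  →  q(q(q(q(p(c)))))   [R3 at 1.1.1.1]
4. q(q(q(q(p(c)))))  →  q(q(q(p(c))))   [R3 at 1.1.1]
5. q(q(q(p(c))))  →  q(q(p(c)))   [R3 at 1.1]
6. q(q(p(c)))  →  q(p(c))   [R3 at 1]
7. q(p(c))  →  p(c)   [R3 at ε]

p(c)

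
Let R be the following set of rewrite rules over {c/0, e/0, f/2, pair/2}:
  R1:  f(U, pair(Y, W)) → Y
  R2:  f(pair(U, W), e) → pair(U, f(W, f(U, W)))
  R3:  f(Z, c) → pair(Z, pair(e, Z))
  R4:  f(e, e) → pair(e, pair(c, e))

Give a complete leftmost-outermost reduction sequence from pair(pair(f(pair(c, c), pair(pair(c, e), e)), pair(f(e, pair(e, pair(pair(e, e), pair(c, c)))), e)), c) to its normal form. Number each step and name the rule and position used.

1. pair(pair(f(pair(c, c), pair(pair(c, e), e)), pair(f(e, pair(e, pair(pair(e, e), pair(c, c)))), e)), c)  →  pair(pair(pair(c, e), pair(f(e, pair(e, pair(pair(e, e), pair(c, c)))), e)), c)   [R1 at 1.1]
2. pair(pair(pair(c, e), pair(f(e, pair(e, pair(pair(e, e), pair(c, c)))), e)), c)  →  pair(pair(pair(c, e), pair(e, e)), c)   [R1 at 1.2.1]

pair(pair(pair(c, e), pair(e, e)), c)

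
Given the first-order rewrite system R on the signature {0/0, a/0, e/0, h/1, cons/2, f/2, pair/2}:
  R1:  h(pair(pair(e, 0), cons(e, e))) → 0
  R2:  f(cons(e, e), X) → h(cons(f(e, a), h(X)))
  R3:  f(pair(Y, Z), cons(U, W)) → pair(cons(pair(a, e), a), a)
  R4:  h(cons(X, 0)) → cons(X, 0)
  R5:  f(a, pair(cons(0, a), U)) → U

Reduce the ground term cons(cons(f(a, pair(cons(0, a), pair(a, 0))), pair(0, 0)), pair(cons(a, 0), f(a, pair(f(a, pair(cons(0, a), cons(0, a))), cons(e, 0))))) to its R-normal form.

cons(cons(pair(a, 0), pair(0, 0)), pair(cons(a, 0), cons(e, 0)))

1. cons(cons(f(a, pair(cons(0, a), pair(a, 0))), pair(0, 0)), pair(cons(a, 0), f(a, pair(f(a, pair(cons(0, a), cons(0, a))), cons(e, 0)))))  →  cons(cons(pair(a, 0), pair(0, 0)), pair(cons(a, 0), f(a, pair(f(a, pair(cons(0, a), cons(0, a))), cons(e, 0)))))   [R5 at 1.1]
2. cons(cons(pair(a, 0), pair(0, 0)), pair(cons(a, 0), f(a, pair(f(a, pair(cons(0, a), cons(0, a))), cons(e, 0)))))  →  cons(cons(pair(a, 0), pair(0, 0)), pair(cons(a, 0), f(a, pair(cons(0, a), cons(e, 0)))))   [R5 at 2.2.2.1]
3. cons(cons(pair(a, 0), pair(0, 0)), pair(cons(a, 0), f(a, pair(cons(0, a), cons(e, 0)))))  →  cons(cons(pair(a, 0), pair(0, 0)), pair(cons(a, 0), cons(e, 0)))   [R5 at 2.2]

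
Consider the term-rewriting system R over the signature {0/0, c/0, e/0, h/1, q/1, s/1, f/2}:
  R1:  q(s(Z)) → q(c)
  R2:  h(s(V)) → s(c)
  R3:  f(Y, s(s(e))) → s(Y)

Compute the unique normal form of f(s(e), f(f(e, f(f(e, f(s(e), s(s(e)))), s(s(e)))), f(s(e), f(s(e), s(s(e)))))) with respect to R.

1. f(s(e), f(f(e, f(f(e, f(s(e), s(s(e)))), s(s(e)))), f(s(e), f(s(e), s(s(e))))))  →  f(s(e), f(f(e, s(f(e, f(s(e), s(s(e)))))), f(s(e), f(s(e), s(s(e))))))   [R3 at 2.1.2]
2. f(s(e), f(f(e, s(f(e, f(s(e), s(s(e)))))), f(s(e), f(s(e), s(s(e))))))  →  f(s(e), f(f(e, s(f(e, s(s(e))))), f(s(e), f(s(e), s(s(e))))))   [R3 at 2.1.2.1.2]
3. f(s(e), f(f(e, s(f(e, s(s(e))))), f(s(e), f(s(e), s(s(e))))))  →  f(s(e), f(f(e, s(s(e))), f(s(e), f(s(e), s(s(e))))))   [R3 at 2.1.2.1]
4. f(s(e), f(f(e, s(s(e))), f(s(e), f(s(e), s(s(e))))))  →  f(s(e), f(s(e), f(s(e), f(s(e), s(s(e))))))   [R3 at 2.1]
5. f(s(e), f(s(e), f(s(e), f(s(e), s(s(e))))))  →  f(s(e), f(s(e), f(s(e), s(s(e)))))   [R3 at 2.2.2]
6. f(s(e), f(s(e), f(s(e), s(s(e)))))  →  f(s(e), f(s(e), s(s(e))))   [R3 at 2.2]
7. f(s(e), f(s(e), s(s(e))))  →  f(s(e), s(s(e)))   [R3 at 2]
8. f(s(e), s(s(e)))  →  s(s(e))   [R3 at ε]

s(s(e))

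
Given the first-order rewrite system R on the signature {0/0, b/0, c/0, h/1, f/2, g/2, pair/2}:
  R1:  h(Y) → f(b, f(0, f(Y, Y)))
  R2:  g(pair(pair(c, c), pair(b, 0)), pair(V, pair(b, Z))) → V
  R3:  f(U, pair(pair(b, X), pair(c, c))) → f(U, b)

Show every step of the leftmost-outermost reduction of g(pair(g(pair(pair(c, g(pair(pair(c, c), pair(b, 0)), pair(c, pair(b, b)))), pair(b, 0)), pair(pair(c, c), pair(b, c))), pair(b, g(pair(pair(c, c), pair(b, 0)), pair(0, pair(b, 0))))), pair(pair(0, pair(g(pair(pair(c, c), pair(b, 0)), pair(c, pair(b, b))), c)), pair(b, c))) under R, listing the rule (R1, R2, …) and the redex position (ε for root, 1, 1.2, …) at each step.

pair(0, pair(c, c))

1. g(pair(g(pair(pair(c, g(pair(pair(c, c), pair(b, 0)), pair(c, pair(b, b)))), pair(b, 0)), pair(pair(c, c), pair(b, c))), pair(b, g(pair(pair(c, c), pair(b, 0)), pair(0, pair(b, 0))))), pair(pair(0, pair(g(pair(pair(c, c), pair(b, 0)), pair(c, pair(b, b))), c)), pair(b, c)))  →  g(pair(g(pair(pair(c, c), pair(b, 0)), pair(pair(c, c), pair(b, c))), pair(b, g(pair(pair(c, c), pair(b, 0)), pair(0, pair(b, 0))))), pair(pair(0, pair(g(pair(pair(c, c), pair(b, 0)), pair(c, pair(b, b))), c)), pair(b, c)))   [R2 at 1.1.1.1.2]
2. g(pair(g(pair(pair(c, c), pair(b, 0)), pair(pair(c, c), pair(b, c))), pair(b, g(pair(pair(c, c), pair(b, 0)), pair(0, pair(b, 0))))), pair(pair(0, pair(g(pair(pair(c, c), pair(b, 0)), pair(c, pair(b, b))), c)), pair(b, c)))  →  g(pair(pair(c, c), pair(b, g(pair(pair(c, c), pair(b, 0)), pair(0, pair(b, 0))))), pair(pair(0, pair(g(pair(pair(c, c), pair(b, 0)), pair(c, pair(b, b))), c)), pair(b, c)))   [R2 at 1.1]
3. g(pair(pair(c, c), pair(b, g(pair(pair(c, c), pair(b, 0)), pair(0, pair(b, 0))))), pair(pair(0, pair(g(pair(pair(c, c), pair(b, 0)), pair(c, pair(b, b))), c)), pair(b, c)))  →  g(pair(pair(c, c), pair(b, 0)), pair(pair(0, pair(g(pair(pair(c, c), pair(b, 0)), pair(c, pair(b, b))), c)), pair(b, c)))   [R2 at 1.2.2]
4. g(pair(pair(c, c), pair(b, 0)), pair(pair(0, pair(g(pair(pair(c, c), pair(b, 0)), pair(c, pair(b, b))), c)), pair(b, c)))  →  pair(0, pair(g(pair(pair(c, c), pair(b, 0)), pair(c, pair(b, b))), c))   [R2 at ε]
5. pair(0, pair(g(pair(pair(c, c), pair(b, 0)), pair(c, pair(b, b))), c))  →  pair(0, pair(c, c))   [R2 at 2.1]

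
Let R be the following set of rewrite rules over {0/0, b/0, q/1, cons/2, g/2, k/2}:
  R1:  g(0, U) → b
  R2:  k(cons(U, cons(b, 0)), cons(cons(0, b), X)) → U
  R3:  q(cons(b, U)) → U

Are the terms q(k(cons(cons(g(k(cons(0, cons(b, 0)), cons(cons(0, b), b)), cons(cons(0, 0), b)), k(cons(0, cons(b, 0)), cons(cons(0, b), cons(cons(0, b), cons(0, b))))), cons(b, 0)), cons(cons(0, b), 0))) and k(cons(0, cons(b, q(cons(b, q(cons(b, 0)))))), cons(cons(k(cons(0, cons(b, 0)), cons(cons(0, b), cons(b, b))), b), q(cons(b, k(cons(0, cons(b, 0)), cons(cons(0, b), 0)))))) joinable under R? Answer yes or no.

yes — NF(t₁) = 0, NF(t₂) = 0

Reduce t₁ = q(k(cons(cons(g(k(cons(0, cons(b, 0)), cons(cons(0, b), b)), cons(cons(0, 0), b)), k(cons(0, cons(b, 0)), cons(cons(0, b), cons(cons(0, b), cons(0, b))))), cons(b, 0)), cons(cons(0, b), 0))):
1. q(k(cons(cons(g(k(cons(0, cons(b, 0)), cons(cons(0, b), b)), cons(cons(0, 0), b)), k(cons(0, cons(b, 0)), cons(cons(0, b), cons(cons(0, b), cons(0, b))))), cons(b, 0)), cons(cons(0, b), 0)))  →  q(cons(g(k(cons(0, cons(b, 0)), cons(cons(0, b), b)), cons(cons(0, 0), b)), k(cons(0, cons(b, 0)), cons(cons(0, b), cons(cons(0, b), cons(0, b))))))   [R2 at 1]
2. q(cons(g(k(cons(0, cons(b, 0)), cons(cons(0, b), b)), cons(cons(0, 0), b)), k(cons(0, cons(b, 0)), cons(cons(0, b), cons(cons(0, b), cons(0, b))))))  →  q(cons(g(0, cons(cons(0, 0), b)), k(cons(0, cons(b, 0)), cons(cons(0, b), cons(cons(0, b), cons(0, b))))))   [R2 at 1.1.1]
3. q(cons(g(0, cons(cons(0, 0), b)), k(cons(0, cons(b, 0)), cons(cons(0, b), cons(cons(0, b), cons(0, b))))))  →  q(cons(b, k(cons(0, cons(b, 0)), cons(cons(0, b), cons(cons(0, b), cons(0, b))))))   [R1 at 1.1]
4. q(cons(b, k(cons(0, cons(b, 0)), cons(cons(0, b), cons(cons(0, b), cons(0, b))))))  →  k(cons(0, cons(b, 0)), cons(cons(0, b), cons(cons(0, b), cons(0, b))))   [R3 at ε]
5. k(cons(0, cons(b, 0)), cons(cons(0, b), cons(cons(0, b), cons(0, b))))  →  0   [R2 at ε]

Reduce t₂ = k(cons(0, cons(b, q(cons(b, q(cons(b, 0)))))), cons(cons(k(cons(0, cons(b, 0)), cons(cons(0, b), cons(b, b))), b), q(cons(b, k(cons(0, cons(b, 0)), cons(cons(0, b), 0)))))):
1. k(cons(0, cons(b, q(cons(b, q(cons(b, 0)))))), cons(cons(k(cons(0, cons(b, 0)), cons(cons(0, b), cons(b, b))), b), q(cons(b, k(cons(0, cons(b, 0)), cons(cons(0, b), 0))))))  →  k(cons(0, cons(b, q(cons(b, 0)))), cons(cons(k(cons(0, cons(b, 0)), cons(cons(0, b), cons(b, b))), b), q(cons(b, k(cons(0, cons(b, 0)), cons(cons(0, b), 0))))))   [R3 at 1.2.2]
2. k(cons(0, cons(b, q(cons(b, 0)))), cons(cons(k(cons(0, cons(b, 0)), cons(cons(0, b), cons(b, b))), b), q(cons(b, k(cons(0, cons(b, 0)), cons(cons(0, b), 0))))))  →  k(cons(0, cons(b, 0)), cons(cons(k(cons(0, cons(b, 0)), cons(cons(0, b), cons(b, b))), b), q(cons(b, k(cons(0, cons(b, 0)), cons(cons(0, b), 0))))))   [R3 at 1.2.2]
3. k(cons(0, cons(b, 0)), cons(cons(k(cons(0, cons(b, 0)), cons(cons(0, b), cons(b, b))), b), q(cons(b, k(cons(0, cons(b, 0)), cons(cons(0, b), 0))))))  →  k(cons(0, cons(b, 0)), cons(cons(0, b), q(cons(b, k(cons(0, cons(b, 0)), cons(cons(0, b), 0))))))   [R2 at 2.1.1]
4. k(cons(0, cons(b, 0)), cons(cons(0, b), q(cons(b, k(cons(0, cons(b, 0)), cons(cons(0, b), 0))))))  →  0   [R2 at ε]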